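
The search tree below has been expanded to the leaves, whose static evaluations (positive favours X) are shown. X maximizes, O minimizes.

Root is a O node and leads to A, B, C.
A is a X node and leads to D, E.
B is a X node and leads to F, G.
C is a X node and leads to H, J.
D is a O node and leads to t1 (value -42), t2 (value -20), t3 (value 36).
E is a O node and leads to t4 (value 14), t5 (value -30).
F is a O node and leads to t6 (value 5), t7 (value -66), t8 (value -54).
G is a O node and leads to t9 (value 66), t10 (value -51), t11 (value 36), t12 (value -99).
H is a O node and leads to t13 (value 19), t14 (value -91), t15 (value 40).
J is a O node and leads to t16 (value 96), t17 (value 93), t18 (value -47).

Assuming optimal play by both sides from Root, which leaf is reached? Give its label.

D (O): min(-42, -20, 36) = -42
E (O): min(14, -30) = -30
A (X): max(-42, -30) = -30
F (O): min(5, -66, -54) = -66
G (O): min(66, -51, 36, -99) = -99
B (X): max(-66, -99) = -66
H (O): min(19, -91, 40) = -91
J (O): min(96, 93, -47) = -47
C (X): max(-91, -47) = -47
Root (O): min(-30, -66, -47) = -66
At Root, O picks B (lowest: -66).
At B, X picks F (highest: -66).
At F, O picks t7 (lowest: -66).
Terminal value -66.

t7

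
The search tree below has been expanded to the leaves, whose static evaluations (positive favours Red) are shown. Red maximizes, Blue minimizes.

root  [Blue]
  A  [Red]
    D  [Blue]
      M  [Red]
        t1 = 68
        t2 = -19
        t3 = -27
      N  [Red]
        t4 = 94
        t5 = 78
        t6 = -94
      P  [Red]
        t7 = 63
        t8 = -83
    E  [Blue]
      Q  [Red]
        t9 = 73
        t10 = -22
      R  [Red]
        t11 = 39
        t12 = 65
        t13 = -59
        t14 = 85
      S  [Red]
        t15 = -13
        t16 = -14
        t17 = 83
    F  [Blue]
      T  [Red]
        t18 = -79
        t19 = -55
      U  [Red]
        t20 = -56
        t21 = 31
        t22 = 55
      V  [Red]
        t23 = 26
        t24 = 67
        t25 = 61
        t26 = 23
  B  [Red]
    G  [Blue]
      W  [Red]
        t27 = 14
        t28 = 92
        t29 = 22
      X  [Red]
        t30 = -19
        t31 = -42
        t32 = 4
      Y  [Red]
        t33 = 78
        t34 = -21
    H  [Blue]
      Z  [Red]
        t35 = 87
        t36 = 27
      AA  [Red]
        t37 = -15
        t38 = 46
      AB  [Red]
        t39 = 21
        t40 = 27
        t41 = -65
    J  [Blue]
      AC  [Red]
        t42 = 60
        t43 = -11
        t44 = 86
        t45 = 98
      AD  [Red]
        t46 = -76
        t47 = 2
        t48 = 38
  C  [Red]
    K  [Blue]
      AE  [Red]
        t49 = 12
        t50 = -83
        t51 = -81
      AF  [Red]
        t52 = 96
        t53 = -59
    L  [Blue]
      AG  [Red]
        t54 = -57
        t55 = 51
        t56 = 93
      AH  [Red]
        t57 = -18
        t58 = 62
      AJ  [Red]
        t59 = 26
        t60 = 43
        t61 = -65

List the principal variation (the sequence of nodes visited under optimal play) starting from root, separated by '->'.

root -> B -> J -> AD -> t48

M (Red): max(68, -19, -27) = 68
N (Red): max(94, 78, -94) = 94
P (Red): max(63, -83) = 63
D (Blue): min(68, 94, 63) = 63
Q (Red): max(73, -22) = 73
R (Red): max(39, 65, -59, 85) = 85
S (Red): max(-13, -14, 83) = 83
E (Blue): min(73, 85, 83) = 73
T (Red): max(-79, -55) = -55
U (Red): max(-56, 31, 55) = 55
V (Red): max(26, 67, 61, 23) = 67
F (Blue): min(-55, 55, 67) = -55
A (Red): max(63, 73, -55) = 73
W (Red): max(14, 92, 22) = 92
X (Red): max(-19, -42, 4) = 4
Y (Red): max(78, -21) = 78
G (Blue): min(92, 4, 78) = 4
Z (Red): max(87, 27) = 87
AA (Red): max(-15, 46) = 46
AB (Red): max(21, 27, -65) = 27
H (Blue): min(87, 46, 27) = 27
AC (Red): max(60, -11, 86, 98) = 98
AD (Red): max(-76, 2, 38) = 38
J (Blue): min(98, 38) = 38
B (Red): max(4, 27, 38) = 38
AE (Red): max(12, -83, -81) = 12
AF (Red): max(96, -59) = 96
K (Blue): min(12, 96) = 12
AG (Red): max(-57, 51, 93) = 93
AH (Red): max(-18, 62) = 62
AJ (Red): max(26, 43, -65) = 43
L (Blue): min(93, 62, 43) = 43
C (Red): max(12, 43) = 43
root (Blue): min(73, 38, 43) = 38
At root, Blue picks B (lowest: 38).
At B, Red picks J (highest: 38).
At J, Blue picks AD (lowest: 38).
At AD, Red picks t48 (highest: 38).
Terminal value 38.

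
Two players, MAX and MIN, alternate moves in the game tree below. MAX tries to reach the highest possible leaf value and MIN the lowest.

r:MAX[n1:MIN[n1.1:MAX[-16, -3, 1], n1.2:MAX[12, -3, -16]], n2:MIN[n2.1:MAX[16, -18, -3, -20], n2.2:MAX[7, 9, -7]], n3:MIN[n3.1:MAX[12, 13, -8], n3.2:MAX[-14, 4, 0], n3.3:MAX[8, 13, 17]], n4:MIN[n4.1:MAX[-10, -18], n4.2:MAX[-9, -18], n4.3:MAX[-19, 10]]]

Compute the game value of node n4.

n4.1 (MAX): max(-10, -18) = -10
n4.2 (MAX): max(-9, -18) = -9
n4.3 (MAX): max(-19, 10) = 10
n4 (MIN): min(-10, -9, 10) = -10

-10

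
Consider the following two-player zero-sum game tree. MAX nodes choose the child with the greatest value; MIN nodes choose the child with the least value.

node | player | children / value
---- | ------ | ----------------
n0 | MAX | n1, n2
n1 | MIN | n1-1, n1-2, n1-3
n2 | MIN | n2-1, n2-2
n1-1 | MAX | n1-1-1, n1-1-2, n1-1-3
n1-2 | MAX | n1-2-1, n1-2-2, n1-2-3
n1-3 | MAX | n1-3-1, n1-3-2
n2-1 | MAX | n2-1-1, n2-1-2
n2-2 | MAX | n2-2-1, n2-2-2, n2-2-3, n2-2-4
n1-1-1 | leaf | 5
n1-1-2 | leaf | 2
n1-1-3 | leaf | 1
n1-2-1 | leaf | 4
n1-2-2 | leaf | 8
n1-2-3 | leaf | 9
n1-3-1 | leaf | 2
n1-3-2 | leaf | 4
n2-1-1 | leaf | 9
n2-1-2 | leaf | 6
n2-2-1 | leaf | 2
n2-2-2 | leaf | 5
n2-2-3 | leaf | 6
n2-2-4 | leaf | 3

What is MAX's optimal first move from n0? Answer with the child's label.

n2

n1-1 (MAX): max(5, 2, 1) = 5
n1-2 (MAX): max(4, 8, 9) = 9
n1-3 (MAX): max(2, 4) = 4
n1 (MIN): min(5, 9, 4) = 4
n2-1 (MAX): max(9, 6) = 9
n2-2 (MAX): max(2, 5, 6, 3) = 6
n2 (MIN): min(9, 6) = 6
n0 (MAX): max(4, 6) = 6
MAX at n0 wants the highest of {n1=4, n2=6}, so chooses n2.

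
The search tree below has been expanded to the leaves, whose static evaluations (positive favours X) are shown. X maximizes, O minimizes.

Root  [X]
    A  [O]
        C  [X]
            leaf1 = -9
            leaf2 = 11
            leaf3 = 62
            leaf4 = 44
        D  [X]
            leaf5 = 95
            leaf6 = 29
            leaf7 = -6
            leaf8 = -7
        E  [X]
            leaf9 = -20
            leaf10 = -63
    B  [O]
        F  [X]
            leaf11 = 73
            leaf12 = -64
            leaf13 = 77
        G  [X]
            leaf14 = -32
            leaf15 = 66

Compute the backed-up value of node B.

66

F (X): max(73, -64, 77) = 77
G (X): max(-32, 66) = 66
B (O): min(77, 66) = 66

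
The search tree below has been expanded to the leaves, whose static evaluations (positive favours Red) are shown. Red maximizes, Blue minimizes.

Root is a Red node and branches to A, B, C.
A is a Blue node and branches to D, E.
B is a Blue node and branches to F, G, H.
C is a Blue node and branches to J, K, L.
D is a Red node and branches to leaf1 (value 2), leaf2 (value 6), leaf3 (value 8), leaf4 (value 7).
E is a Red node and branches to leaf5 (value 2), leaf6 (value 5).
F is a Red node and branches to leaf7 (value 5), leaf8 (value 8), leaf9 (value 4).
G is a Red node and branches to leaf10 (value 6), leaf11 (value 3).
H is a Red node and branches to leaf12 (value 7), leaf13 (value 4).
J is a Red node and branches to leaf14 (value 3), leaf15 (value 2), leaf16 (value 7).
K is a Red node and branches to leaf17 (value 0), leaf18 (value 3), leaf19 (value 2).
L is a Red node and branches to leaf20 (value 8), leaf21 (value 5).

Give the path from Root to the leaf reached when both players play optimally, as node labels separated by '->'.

D (Red): max(2, 6, 8, 7) = 8
E (Red): max(2, 5) = 5
A (Blue): min(8, 5) = 5
F (Red): max(5, 8, 4) = 8
G (Red): max(6, 3) = 6
H (Red): max(7, 4) = 7
B (Blue): min(8, 6, 7) = 6
J (Red): max(3, 2, 7) = 7
K (Red): max(0, 3, 2) = 3
L (Red): max(8, 5) = 8
C (Blue): min(7, 3, 8) = 3
Root (Red): max(5, 6, 3) = 6
At Root, Red picks B (highest: 6).
At B, Blue picks G (lowest: 6).
At G, Red picks leaf10 (highest: 6).
Terminal value 6.

Root -> B -> G -> leaf10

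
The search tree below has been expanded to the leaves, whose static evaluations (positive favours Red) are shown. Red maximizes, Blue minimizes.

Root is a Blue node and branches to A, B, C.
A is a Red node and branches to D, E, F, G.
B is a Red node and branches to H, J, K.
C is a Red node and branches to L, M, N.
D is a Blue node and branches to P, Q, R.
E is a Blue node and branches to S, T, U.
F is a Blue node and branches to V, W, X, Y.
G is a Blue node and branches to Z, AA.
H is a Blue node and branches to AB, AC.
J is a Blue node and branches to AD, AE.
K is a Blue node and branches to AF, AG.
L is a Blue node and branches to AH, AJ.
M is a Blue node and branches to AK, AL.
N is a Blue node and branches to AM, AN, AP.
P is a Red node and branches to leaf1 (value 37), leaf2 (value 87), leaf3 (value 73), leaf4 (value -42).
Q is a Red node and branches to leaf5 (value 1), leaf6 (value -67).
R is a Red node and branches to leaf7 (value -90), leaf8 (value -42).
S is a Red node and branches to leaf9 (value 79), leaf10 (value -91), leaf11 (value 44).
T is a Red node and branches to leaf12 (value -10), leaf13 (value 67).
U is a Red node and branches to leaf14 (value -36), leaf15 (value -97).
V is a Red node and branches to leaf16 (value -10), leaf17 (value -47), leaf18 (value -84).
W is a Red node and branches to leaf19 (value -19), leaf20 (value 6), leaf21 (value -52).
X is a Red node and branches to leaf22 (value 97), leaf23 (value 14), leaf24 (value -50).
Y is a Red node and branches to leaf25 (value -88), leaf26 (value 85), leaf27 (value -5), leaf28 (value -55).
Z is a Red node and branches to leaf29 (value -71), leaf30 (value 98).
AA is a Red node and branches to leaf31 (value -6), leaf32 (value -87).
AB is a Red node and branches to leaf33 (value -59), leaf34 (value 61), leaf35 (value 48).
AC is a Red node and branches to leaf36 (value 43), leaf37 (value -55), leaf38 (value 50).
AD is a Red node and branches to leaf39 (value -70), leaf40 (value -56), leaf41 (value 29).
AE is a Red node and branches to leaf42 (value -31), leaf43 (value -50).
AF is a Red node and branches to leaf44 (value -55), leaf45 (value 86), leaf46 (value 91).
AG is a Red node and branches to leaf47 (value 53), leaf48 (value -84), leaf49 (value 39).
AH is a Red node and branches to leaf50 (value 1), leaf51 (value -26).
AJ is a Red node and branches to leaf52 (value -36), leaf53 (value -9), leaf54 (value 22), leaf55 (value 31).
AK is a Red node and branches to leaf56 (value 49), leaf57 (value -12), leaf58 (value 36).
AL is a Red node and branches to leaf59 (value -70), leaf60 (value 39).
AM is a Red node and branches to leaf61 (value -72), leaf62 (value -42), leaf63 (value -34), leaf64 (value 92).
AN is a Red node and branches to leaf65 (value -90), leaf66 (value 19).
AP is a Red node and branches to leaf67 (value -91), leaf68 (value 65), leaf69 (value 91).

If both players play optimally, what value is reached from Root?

P (Red): max(37, 87, 73, -42) = 87
Q (Red): max(1, -67) = 1
R (Red): max(-90, -42) = -42
D (Blue): min(87, 1, -42) = -42
S (Red): max(79, -91, 44) = 79
T (Red): max(-10, 67) = 67
U (Red): max(-36, -97) = -36
E (Blue): min(79, 67, -36) = -36
V (Red): max(-10, -47, -84) = -10
W (Red): max(-19, 6, -52) = 6
X (Red): max(97, 14, -50) = 97
Y (Red): max(-88, 85, -5, -55) = 85
F (Blue): min(-10, 6, 97, 85) = -10
Z (Red): max(-71, 98) = 98
AA (Red): max(-6, -87) = -6
G (Blue): min(98, -6) = -6
A (Red): max(-42, -36, -10, -6) = -6
AB (Red): max(-59, 61, 48) = 61
AC (Red): max(43, -55, 50) = 50
H (Blue): min(61, 50) = 50
AD (Red): max(-70, -56, 29) = 29
AE (Red): max(-31, -50) = -31
J (Blue): min(29, -31) = -31
AF (Red): max(-55, 86, 91) = 91
AG (Red): max(53, -84, 39) = 53
K (Blue): min(91, 53) = 53
B (Red): max(50, -31, 53) = 53
AH (Red): max(1, -26) = 1
AJ (Red): max(-36, -9, 22, 31) = 31
L (Blue): min(1, 31) = 1
AK (Red): max(49, -12, 36) = 49
AL (Red): max(-70, 39) = 39
M (Blue): min(49, 39) = 39
AM (Red): max(-72, -42, -34, 92) = 92
AN (Red): max(-90, 19) = 19
AP (Red): max(-91, 65, 91) = 91
N (Blue): min(92, 19, 91) = 19
C (Red): max(1, 39, 19) = 39
Root (Blue): min(-6, 53, 39) = -6

-6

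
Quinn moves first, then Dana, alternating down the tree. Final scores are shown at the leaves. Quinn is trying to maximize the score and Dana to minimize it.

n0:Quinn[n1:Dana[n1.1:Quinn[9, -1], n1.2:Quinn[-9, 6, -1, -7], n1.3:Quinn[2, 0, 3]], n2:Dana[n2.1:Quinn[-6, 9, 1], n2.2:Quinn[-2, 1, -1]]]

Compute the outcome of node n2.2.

n2.2 (Quinn): max(-2, 1, -1) = 1

1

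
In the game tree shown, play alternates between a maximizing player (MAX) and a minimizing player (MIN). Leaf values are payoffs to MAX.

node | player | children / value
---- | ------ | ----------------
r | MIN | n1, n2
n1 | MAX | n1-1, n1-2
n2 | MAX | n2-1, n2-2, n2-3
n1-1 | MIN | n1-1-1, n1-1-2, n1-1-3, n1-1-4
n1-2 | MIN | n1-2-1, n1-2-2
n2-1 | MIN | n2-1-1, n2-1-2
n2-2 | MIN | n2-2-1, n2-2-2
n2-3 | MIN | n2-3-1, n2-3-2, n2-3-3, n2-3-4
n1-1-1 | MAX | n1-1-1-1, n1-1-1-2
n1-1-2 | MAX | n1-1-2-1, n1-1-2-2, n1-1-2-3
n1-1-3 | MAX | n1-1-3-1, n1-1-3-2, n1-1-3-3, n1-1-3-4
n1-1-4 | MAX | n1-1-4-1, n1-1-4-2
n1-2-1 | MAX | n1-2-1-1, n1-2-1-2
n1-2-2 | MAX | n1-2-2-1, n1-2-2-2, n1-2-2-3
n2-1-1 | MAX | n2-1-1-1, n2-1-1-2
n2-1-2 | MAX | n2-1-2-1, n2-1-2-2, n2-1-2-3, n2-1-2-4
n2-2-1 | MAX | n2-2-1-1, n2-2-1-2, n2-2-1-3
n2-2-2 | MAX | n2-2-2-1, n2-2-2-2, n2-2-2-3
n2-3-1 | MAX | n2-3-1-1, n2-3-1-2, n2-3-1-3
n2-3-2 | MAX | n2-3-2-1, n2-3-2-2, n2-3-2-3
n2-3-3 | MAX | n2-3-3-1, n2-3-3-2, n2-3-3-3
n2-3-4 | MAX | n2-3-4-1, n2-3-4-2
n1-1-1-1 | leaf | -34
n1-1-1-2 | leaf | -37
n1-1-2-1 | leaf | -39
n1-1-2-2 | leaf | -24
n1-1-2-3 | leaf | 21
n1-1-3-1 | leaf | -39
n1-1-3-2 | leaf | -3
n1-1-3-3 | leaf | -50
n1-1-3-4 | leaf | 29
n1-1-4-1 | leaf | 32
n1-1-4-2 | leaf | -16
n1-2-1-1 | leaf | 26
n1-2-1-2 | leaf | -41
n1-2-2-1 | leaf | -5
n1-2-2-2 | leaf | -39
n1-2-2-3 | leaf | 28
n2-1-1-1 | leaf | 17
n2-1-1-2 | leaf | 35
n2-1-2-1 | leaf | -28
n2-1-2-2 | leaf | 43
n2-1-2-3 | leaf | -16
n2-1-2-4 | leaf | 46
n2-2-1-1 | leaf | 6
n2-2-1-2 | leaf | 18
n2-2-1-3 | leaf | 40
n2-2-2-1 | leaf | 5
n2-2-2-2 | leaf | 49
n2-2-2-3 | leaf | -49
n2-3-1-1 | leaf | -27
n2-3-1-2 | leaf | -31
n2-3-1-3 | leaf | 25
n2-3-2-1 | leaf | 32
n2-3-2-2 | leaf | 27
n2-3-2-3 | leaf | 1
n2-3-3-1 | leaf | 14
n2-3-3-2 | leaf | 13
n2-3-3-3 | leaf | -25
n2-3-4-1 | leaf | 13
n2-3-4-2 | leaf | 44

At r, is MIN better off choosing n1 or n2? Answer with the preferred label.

n1

n1-1-1 (MAX): max(-34, -37) = -34
n1-1-2 (MAX): max(-39, -24, 21) = 21
n1-1-3 (MAX): max(-39, -3, -50, 29) = 29
n1-1-4 (MAX): max(32, -16) = 32
n1-1 (MIN): min(-34, 21, 29, 32) = -34
n1-2-1 (MAX): max(26, -41) = 26
n1-2-2 (MAX): max(-5, -39, 28) = 28
n1-2 (MIN): min(26, 28) = 26
n1 (MAX): max(-34, 26) = 26
n2-1-1 (MAX): max(17, 35) = 35
n2-1-2 (MAX): max(-28, 43, -16, 46) = 46
n2-1 (MIN): min(35, 46) = 35
n2-2-1 (MAX): max(6, 18, 40) = 40
n2-2-2 (MAX): max(5, 49, -49) = 49
n2-2 (MIN): min(40, 49) = 40
n2-3-1 (MAX): max(-27, -31, 25) = 25
n2-3-2 (MAX): max(32, 27, 1) = 32
n2-3-3 (MAX): max(14, 13, -25) = 14
n2-3-4 (MAX): max(13, 44) = 44
n2-3 (MIN): min(25, 32, 14, 44) = 14
n2 (MAX): max(35, 40, 14) = 40
MIN prefers the lower value; n1=26, n2=40. n1 is better since 26 < 40.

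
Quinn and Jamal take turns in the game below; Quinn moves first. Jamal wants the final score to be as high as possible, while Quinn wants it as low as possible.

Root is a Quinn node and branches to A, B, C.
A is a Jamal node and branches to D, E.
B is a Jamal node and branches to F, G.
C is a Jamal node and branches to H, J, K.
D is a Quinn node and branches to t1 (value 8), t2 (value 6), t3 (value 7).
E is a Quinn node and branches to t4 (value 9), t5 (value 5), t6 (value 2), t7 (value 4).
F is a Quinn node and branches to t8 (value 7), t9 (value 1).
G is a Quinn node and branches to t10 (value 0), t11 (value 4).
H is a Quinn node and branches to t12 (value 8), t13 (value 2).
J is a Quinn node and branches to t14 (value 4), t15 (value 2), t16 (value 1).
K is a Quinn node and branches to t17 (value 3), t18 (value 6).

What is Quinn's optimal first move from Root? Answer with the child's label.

B

D (Quinn): min(8, 6, 7) = 6
E (Quinn): min(9, 5, 2, 4) = 2
A (Jamal): max(6, 2) = 6
F (Quinn): min(7, 1) = 1
G (Quinn): min(0, 4) = 0
B (Jamal): max(1, 0) = 1
H (Quinn): min(8, 2) = 2
J (Quinn): min(4, 2, 1) = 1
K (Quinn): min(3, 6) = 3
C (Jamal): max(2, 1, 3) = 3
Root (Quinn): min(6, 1, 3) = 1
Quinn at Root wants the lowest of {A=6, B=1, C=3}, so chooses B.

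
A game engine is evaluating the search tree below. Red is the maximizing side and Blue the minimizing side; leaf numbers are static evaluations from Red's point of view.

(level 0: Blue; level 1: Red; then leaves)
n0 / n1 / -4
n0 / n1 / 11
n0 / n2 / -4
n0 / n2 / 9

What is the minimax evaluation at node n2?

n2 (Red): max(-4, 9) = 9

9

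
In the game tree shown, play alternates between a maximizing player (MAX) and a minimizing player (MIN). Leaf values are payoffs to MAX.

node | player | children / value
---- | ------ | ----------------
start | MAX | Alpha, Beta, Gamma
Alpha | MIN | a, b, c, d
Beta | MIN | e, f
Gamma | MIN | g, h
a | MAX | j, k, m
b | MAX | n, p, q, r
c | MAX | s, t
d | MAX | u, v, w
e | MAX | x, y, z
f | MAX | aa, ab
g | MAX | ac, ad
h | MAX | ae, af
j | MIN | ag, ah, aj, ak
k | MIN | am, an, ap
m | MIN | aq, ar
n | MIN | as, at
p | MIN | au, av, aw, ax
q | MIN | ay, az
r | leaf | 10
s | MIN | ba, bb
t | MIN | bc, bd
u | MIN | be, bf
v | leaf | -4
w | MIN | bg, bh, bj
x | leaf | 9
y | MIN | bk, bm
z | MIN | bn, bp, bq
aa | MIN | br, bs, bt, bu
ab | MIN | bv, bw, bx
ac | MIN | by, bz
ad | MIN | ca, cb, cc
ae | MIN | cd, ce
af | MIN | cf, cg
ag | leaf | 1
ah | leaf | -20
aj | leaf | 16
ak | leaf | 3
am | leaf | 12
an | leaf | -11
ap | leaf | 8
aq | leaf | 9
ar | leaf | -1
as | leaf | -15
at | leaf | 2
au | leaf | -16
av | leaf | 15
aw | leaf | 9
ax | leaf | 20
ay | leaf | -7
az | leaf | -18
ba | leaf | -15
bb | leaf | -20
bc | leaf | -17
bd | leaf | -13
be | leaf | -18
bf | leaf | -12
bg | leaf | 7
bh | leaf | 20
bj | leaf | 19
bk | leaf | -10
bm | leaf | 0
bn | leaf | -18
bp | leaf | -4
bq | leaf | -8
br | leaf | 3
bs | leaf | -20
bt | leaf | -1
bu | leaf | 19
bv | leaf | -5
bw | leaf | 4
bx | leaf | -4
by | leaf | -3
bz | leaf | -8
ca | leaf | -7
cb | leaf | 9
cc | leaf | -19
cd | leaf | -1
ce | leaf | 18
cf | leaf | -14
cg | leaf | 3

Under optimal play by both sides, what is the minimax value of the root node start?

j (MIN): min(1, -20, 16, 3) = -20
k (MIN): min(12, -11, 8) = -11
m (MIN): min(9, -1) = -1
a (MAX): max(-20, -11, -1) = -1
n (MIN): min(-15, 2) = -15
p (MIN): min(-16, 15, 9, 20) = -16
q (MIN): min(-7, -18) = -18
b (MAX): max(-15, -16, -18, 10) = 10
s (MIN): min(-15, -20) = -20
t (MIN): min(-17, -13) = -17
c (MAX): max(-20, -17) = -17
u (MIN): min(-18, -12) = -18
w (MIN): min(7, 20, 19) = 7
d (MAX): max(-18, -4, 7) = 7
Alpha (MIN): min(-1, 10, -17, 7) = -17
y (MIN): min(-10, 0) = -10
z (MIN): min(-18, -4, -8) = -18
e (MAX): max(9, -10, -18) = 9
aa (MIN): min(3, -20, -1, 19) = -20
ab (MIN): min(-5, 4, -4) = -5
f (MAX): max(-20, -5) = -5
Beta (MIN): min(9, -5) = -5
ac (MIN): min(-3, -8) = -8
ad (MIN): min(-7, 9, -19) = -19
g (MAX): max(-8, -19) = -8
ae (MIN): min(-1, 18) = -1
af (MIN): min(-14, 3) = -14
h (MAX): max(-1, -14) = -1
Gamma (MIN): min(-8, -1) = -8
start (MAX): max(-17, -5, -8) = -5

-5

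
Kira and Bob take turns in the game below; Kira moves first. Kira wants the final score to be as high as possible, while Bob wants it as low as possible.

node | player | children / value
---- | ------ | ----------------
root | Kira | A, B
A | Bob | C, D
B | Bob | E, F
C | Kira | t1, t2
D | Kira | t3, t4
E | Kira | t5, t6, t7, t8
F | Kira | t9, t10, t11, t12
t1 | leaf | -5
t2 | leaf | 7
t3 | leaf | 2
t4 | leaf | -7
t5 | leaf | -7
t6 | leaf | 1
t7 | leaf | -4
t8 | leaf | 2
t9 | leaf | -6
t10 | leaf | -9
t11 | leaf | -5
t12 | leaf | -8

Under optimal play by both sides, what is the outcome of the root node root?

2

C (Kira): max(-5, 7) = 7
D (Kira): max(2, -7) = 2
A (Bob): min(7, 2) = 2
E (Kira): max(-7, 1, -4, 2) = 2
F (Kira): max(-6, -9, -5, -8) = -5
B (Bob): min(2, -5) = -5
root (Kira): max(2, -5) = 2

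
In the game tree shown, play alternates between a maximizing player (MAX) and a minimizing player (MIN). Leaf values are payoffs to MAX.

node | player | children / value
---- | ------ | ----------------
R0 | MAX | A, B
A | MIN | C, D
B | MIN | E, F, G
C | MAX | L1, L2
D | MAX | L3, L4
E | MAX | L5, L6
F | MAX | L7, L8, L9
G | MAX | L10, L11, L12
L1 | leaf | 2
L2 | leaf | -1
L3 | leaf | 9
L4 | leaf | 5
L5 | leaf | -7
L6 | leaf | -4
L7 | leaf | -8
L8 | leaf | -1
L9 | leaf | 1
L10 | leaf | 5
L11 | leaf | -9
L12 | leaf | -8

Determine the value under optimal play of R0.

2

C (MAX): max(2, -1) = 2
D (MAX): max(9, 5) = 9
A (MIN): min(2, 9) = 2
E (MAX): max(-7, -4) = -4
F (MAX): max(-8, -1, 1) = 1
G (MAX): max(5, -9, -8) = 5
B (MIN): min(-4, 1, 5) = -4
R0 (MAX): max(2, -4) = 2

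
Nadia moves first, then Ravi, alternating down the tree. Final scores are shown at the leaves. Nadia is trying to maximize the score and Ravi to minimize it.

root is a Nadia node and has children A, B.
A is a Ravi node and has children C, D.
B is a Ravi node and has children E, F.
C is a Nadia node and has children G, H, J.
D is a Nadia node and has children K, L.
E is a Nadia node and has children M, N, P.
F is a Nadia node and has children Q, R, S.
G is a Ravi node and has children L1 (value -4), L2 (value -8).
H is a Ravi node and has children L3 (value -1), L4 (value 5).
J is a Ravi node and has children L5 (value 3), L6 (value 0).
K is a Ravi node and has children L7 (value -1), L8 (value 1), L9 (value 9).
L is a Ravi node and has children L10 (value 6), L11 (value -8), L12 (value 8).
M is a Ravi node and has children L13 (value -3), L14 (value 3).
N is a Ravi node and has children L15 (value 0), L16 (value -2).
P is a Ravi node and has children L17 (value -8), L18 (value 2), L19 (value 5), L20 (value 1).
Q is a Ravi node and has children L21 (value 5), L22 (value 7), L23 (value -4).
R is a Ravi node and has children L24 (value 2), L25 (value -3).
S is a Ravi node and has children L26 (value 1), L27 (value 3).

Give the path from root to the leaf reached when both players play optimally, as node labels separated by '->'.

root -> A -> D -> K -> L7

G (Ravi): min(-4, -8) = -8
H (Ravi): min(-1, 5) = -1
J (Ravi): min(3, 0) = 0
C (Nadia): max(-8, -1, 0) = 0
K (Ravi): min(-1, 1, 9) = -1
L (Ravi): min(6, -8, 8) = -8
D (Nadia): max(-1, -8) = -1
A (Ravi): min(0, -1) = -1
M (Ravi): min(-3, 3) = -3
N (Ravi): min(0, -2) = -2
P (Ravi): min(-8, 2, 5, 1) = -8
E (Nadia): max(-3, -2, -8) = -2
Q (Ravi): min(5, 7, -4) = -4
R (Ravi): min(2, -3) = -3
S (Ravi): min(1, 3) = 1
F (Nadia): max(-4, -3, 1) = 1
B (Ravi): min(-2, 1) = -2
root (Nadia): max(-1, -2) = -1
At root, Nadia picks A (highest: -1).
At A, Ravi picks D (lowest: -1).
At D, Nadia picks K (highest: -1).
At K, Ravi picks L7 (lowest: -1).
Terminal value -1.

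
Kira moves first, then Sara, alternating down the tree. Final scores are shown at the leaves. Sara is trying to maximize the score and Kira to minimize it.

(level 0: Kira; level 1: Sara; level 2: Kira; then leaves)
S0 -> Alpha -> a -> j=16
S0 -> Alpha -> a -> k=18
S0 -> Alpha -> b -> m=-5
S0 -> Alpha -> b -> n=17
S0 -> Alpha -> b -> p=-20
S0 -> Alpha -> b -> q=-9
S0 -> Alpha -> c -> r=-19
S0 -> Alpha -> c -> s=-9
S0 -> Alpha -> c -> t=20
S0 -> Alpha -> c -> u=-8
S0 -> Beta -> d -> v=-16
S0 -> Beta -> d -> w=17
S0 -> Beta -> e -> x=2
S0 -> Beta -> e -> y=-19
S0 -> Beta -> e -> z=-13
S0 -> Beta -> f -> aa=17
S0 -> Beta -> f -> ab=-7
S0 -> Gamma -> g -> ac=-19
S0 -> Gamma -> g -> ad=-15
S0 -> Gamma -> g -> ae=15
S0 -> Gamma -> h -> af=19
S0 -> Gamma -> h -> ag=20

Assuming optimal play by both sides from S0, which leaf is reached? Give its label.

ab

a (Kira): min(16, 18) = 16
b (Kira): min(-5, 17, -20, -9) = -20
c (Kira): min(-19, -9, 20, -8) = -19
Alpha (Sara): max(16, -20, -19) = 16
d (Kira): min(-16, 17) = -16
e (Kira): min(2, -19, -13) = -19
f (Kira): min(17, -7) = -7
Beta (Sara): max(-16, -19, -7) = -7
g (Kira): min(-19, -15, 15) = -19
h (Kira): min(19, 20) = 19
Gamma (Sara): max(-19, 19) = 19
S0 (Kira): min(16, -7, 19) = -7
At S0, Kira picks Beta (lowest: -7).
At Beta, Sara picks f (highest: -7).
At f, Kira picks ab (lowest: -7).
Terminal value -7.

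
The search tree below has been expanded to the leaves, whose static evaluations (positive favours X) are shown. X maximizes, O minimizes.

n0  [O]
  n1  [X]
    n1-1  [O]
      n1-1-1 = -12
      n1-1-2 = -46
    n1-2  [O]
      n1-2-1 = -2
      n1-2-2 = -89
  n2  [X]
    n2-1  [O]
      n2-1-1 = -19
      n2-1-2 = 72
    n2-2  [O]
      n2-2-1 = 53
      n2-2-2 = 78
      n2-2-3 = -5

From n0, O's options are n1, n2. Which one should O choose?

n1

n1-1 (O): min(-12, -46) = -46
n1-2 (O): min(-2, -89) = -89
n1 (X): max(-46, -89) = -46
n2-1 (O): min(-19, 72) = -19
n2-2 (O): min(53, 78, -5) = -5
n2 (X): max(-19, -5) = -5
n0 (O): min(-46, -5) = -46
O at n0 wants the lowest of {n1=-46, n2=-5}, so chooses n1.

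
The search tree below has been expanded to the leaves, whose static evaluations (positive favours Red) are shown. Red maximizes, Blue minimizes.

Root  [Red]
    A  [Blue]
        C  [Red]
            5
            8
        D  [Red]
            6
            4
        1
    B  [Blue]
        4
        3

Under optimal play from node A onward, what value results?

C (Red): max(5, 8) = 8
D (Red): max(6, 4) = 6
A (Blue): min(8, 6, 1) = 1

1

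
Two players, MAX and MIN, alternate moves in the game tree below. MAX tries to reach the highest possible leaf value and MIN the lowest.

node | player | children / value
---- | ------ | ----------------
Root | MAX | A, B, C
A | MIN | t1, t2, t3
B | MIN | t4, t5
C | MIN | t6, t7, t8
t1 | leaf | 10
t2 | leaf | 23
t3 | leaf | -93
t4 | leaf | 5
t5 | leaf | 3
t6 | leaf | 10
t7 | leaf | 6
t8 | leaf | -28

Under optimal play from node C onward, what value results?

C (MIN): min(10, 6, -28) = -28

-28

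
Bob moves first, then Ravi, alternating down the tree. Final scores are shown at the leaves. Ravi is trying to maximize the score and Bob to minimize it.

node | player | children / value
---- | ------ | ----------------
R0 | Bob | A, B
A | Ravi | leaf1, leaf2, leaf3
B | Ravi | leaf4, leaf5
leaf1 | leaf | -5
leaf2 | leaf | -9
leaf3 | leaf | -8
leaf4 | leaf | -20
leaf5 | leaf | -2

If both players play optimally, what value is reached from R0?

-5

A (Ravi): max(-5, -9, -8) = -5
B (Ravi): max(-20, -2) = -2
R0 (Bob): min(-5, -2) = -5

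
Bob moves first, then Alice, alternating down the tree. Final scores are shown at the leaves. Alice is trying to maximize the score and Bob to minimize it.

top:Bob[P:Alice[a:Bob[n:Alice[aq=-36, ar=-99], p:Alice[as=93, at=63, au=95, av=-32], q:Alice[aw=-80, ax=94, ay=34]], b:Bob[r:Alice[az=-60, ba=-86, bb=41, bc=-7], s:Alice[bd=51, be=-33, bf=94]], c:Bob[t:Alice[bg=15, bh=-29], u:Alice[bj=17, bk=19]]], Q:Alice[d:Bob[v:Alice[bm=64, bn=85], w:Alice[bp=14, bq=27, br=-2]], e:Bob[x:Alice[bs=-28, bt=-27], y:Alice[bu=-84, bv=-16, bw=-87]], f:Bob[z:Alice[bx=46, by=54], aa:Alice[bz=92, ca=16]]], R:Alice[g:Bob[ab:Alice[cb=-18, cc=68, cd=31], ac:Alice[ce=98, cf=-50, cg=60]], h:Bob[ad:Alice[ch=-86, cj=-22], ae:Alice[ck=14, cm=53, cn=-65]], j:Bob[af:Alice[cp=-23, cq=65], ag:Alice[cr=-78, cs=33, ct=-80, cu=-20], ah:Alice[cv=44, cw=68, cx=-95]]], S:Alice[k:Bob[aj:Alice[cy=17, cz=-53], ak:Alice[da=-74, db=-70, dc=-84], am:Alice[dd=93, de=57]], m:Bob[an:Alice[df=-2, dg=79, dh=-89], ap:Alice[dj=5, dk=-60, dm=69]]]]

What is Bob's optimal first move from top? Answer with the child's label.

n (Alice): max(-36, -99) = -36
p (Alice): max(93, 63, 95, -32) = 95
q (Alice): max(-80, 94, 34) = 94
a (Bob): min(-36, 95, 94) = -36
r (Alice): max(-60, -86, 41, -7) = 41
s (Alice): max(51, -33, 94) = 94
b (Bob): min(41, 94) = 41
t (Alice): max(15, -29) = 15
u (Alice): max(17, 19) = 19
c (Bob): min(15, 19) = 15
P (Alice): max(-36, 41, 15) = 41
v (Alice): max(64, 85) = 85
w (Alice): max(14, 27, -2) = 27
d (Bob): min(85, 27) = 27
x (Alice): max(-28, -27) = -27
y (Alice): max(-84, -16, -87) = -16
e (Bob): min(-27, -16) = -27
z (Alice): max(46, 54) = 54
aa (Alice): max(92, 16) = 92
f (Bob): min(54, 92) = 54
Q (Alice): max(27, -27, 54) = 54
ab (Alice): max(-18, 68, 31) = 68
ac (Alice): max(98, -50, 60) = 98
g (Bob): min(68, 98) = 68
ad (Alice): max(-86, -22) = -22
ae (Alice): max(14, 53, -65) = 53
h (Bob): min(-22, 53) = -22
af (Alice): max(-23, 65) = 65
ag (Alice): max(-78, 33, -80, -20) = 33
ah (Alice): max(44, 68, -95) = 68
j (Bob): min(65, 33, 68) = 33
R (Alice): max(68, -22, 33) = 68
aj (Alice): max(17, -53) = 17
ak (Alice): max(-74, -70, -84) = -70
am (Alice): max(93, 57) = 93
k (Bob): min(17, -70, 93) = -70
an (Alice): max(-2, 79, -89) = 79
ap (Alice): max(5, -60, 69) = 69
m (Bob): min(79, 69) = 69
S (Alice): max(-70, 69) = 69
top (Bob): min(41, 54, 68, 69) = 41
Bob at top wants the lowest of {P=41, Q=54, R=68, S=69}, so chooses P.

P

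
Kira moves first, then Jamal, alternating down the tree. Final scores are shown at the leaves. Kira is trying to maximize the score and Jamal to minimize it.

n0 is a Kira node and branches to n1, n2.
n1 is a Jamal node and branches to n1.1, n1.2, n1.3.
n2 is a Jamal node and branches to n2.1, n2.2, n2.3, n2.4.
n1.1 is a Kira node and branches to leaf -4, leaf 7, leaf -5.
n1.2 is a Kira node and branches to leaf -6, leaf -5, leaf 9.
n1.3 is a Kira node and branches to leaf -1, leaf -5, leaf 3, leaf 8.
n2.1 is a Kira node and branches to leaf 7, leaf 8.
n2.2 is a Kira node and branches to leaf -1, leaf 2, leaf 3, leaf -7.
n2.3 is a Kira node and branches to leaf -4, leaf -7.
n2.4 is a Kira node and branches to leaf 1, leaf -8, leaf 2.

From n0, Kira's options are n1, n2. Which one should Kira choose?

n1

n1.1 (Kira): max(-4, 7, -5) = 7
n1.2 (Kira): max(-6, -5, 9) = 9
n1.3 (Kira): max(-1, -5, 3, 8) = 8
n1 (Jamal): min(7, 9, 8) = 7
n2.1 (Kira): max(7, 8) = 8
n2.2 (Kira): max(-1, 2, 3, -7) = 3
n2.3 (Kira): max(-4, -7) = -4
n2.4 (Kira): max(1, -8, 2) = 2
n2 (Jamal): min(8, 3, -4, 2) = -4
n0 (Kira): max(7, -4) = 7
Kira at n0 wants the highest of {n1=7, n2=-4}, so chooses n1.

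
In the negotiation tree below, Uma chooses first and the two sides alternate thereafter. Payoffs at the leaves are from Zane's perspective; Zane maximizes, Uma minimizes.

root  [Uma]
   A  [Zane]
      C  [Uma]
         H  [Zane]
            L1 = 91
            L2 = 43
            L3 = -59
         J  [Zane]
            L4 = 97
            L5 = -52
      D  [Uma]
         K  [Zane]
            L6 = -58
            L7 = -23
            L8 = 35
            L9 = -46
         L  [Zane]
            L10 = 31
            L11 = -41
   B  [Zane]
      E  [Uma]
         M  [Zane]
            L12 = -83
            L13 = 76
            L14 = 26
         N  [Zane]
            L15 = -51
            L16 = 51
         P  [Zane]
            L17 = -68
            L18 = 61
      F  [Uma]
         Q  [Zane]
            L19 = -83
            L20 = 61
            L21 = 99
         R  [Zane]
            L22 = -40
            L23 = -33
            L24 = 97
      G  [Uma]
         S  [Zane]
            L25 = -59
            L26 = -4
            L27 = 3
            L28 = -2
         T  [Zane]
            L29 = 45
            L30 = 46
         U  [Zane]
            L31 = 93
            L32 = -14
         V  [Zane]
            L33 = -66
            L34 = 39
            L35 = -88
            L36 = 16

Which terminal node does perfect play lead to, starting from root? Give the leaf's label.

H (Zane): max(91, 43, -59) = 91
J (Zane): max(97, -52) = 97
C (Uma): min(91, 97) = 91
K (Zane): max(-58, -23, 35, -46) = 35
L (Zane): max(31, -41) = 31
D (Uma): min(35, 31) = 31
A (Zane): max(91, 31) = 91
M (Zane): max(-83, 76, 26) = 76
N (Zane): max(-51, 51) = 51
P (Zane): max(-68, 61) = 61
E (Uma): min(76, 51, 61) = 51
Q (Zane): max(-83, 61, 99) = 99
R (Zane): max(-40, -33, 97) = 97
F (Uma): min(99, 97) = 97
S (Zane): max(-59, -4, 3, -2) = 3
T (Zane): max(45, 46) = 46
U (Zane): max(93, -14) = 93
V (Zane): max(-66, 39, -88, 16) = 39
G (Uma): min(3, 46, 93, 39) = 3
B (Zane): max(51, 97, 3) = 97
root (Uma): min(91, 97) = 91
At root, Uma picks A (lowest: 91).
At A, Zane picks C (highest: 91).
At C, Uma picks H (lowest: 91).
At H, Zane picks L1 (highest: 91).
Terminal value 91.

L1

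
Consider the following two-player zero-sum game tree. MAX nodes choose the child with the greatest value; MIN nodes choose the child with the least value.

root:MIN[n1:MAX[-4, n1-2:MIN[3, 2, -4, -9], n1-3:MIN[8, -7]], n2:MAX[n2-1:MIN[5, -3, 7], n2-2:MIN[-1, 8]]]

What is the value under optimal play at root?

-4

n1-2 (MIN): min(3, 2, -4, -9) = -9
n1-3 (MIN): min(8, -7) = -7
n1 (MAX): max(-4, -9, -7) = -4
n2-1 (MIN): min(5, -3, 7) = -3
n2-2 (MIN): min(-1, 8) = -1
n2 (MAX): max(-3, -1) = -1
root (MIN): min(-4, -1) = -4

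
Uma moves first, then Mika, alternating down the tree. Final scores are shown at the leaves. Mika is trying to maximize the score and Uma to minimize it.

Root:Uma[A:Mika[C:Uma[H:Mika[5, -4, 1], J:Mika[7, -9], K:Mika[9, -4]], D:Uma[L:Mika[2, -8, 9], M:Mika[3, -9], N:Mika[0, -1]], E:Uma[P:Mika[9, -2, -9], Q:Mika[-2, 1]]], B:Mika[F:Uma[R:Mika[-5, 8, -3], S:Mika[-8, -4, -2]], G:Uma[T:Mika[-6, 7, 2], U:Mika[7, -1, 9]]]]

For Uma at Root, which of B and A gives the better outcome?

A

R (Mika): max(-5, 8, -3) = 8
S (Mika): max(-8, -4, -2) = -2
F (Uma): min(8, -2) = -2
T (Mika): max(-6, 7, 2) = 7
U (Mika): max(7, -1, 9) = 9
G (Uma): min(7, 9) = 7
B (Mika): max(-2, 7) = 7
H (Mika): max(5, -4, 1) = 5
J (Mika): max(7, -9) = 7
K (Mika): max(9, -4) = 9
C (Uma): min(5, 7, 9) = 5
L (Mika): max(2, -8, 9) = 9
M (Mika): max(3, -9) = 3
N (Mika): max(0, -1) = 0
D (Uma): min(9, 3, 0) = 0
P (Mika): max(9, -2, -9) = 9
Q (Mika): max(-2, 1) = 1
E (Uma): min(9, 1) = 1
A (Mika): max(5, 0, 1) = 5
Uma prefers the lower value; B=7, A=5. A is better since 5 < 7.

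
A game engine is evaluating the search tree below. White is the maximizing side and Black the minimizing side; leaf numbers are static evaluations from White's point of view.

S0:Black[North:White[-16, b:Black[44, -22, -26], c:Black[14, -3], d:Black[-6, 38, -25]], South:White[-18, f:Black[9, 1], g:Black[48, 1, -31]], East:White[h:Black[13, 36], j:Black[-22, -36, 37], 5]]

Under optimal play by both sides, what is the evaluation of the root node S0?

b (Black): min(44, -22, -26) = -26
c (Black): min(14, -3) = -3
d (Black): min(-6, 38, -25) = -25
North (White): max(-16, -26, -3, -25) = -3
f (Black): min(9, 1) = 1
g (Black): min(48, 1, -31) = -31
South (White): max(-18, 1, -31) = 1
h (Black): min(13, 36) = 13
j (Black): min(-22, -36, 37) = -36
East (White): max(13, -36, 5) = 13
S0 (Black): min(-3, 1, 13) = -3

-3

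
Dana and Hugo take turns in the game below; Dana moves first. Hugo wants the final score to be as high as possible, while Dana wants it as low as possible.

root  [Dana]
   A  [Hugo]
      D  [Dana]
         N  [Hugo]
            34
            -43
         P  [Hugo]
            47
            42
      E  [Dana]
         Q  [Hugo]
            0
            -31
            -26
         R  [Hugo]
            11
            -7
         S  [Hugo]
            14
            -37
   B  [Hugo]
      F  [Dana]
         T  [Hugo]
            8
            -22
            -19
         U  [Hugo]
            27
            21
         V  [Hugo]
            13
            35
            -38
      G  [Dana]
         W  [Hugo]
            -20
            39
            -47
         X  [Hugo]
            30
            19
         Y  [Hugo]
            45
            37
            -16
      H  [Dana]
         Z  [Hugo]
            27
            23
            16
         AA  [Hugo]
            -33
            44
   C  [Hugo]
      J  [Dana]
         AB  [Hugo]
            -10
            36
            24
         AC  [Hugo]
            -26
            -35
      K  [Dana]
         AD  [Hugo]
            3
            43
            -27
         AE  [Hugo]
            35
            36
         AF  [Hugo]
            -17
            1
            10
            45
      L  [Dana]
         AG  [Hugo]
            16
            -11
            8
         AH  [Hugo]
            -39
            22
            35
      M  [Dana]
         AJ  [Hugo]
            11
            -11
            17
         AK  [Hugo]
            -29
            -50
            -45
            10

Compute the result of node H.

27

Z (Hugo): max(27, 23, 16) = 27
AA (Hugo): max(-33, 44) = 44
H (Dana): min(27, 44) = 27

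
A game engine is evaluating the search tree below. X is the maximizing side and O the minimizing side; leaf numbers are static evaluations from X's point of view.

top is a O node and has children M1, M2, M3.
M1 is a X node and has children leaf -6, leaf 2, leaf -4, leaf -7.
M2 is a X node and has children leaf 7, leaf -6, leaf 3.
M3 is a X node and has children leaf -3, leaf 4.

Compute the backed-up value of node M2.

M2 (X): max(7, -6, 3) = 7

7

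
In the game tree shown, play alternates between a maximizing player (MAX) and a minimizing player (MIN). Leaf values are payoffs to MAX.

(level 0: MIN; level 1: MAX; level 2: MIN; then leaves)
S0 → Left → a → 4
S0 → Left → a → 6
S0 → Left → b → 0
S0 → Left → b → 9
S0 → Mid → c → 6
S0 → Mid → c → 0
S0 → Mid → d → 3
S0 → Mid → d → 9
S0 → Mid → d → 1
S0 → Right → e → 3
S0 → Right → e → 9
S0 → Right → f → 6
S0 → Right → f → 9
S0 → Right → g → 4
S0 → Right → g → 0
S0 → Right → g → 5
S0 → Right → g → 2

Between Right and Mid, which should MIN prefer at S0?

Mid

e (MIN): min(3, 9) = 3
f (MIN): min(6, 9) = 6
g (MIN): min(4, 0, 5, 2) = 0
Right (MAX): max(3, 6, 0) = 6
c (MIN): min(6, 0) = 0
d (MIN): min(3, 9, 1) = 1
Mid (MAX): max(0, 1) = 1
MIN prefers the lower value; Right=6, Mid=1. Mid is better since 1 < 6.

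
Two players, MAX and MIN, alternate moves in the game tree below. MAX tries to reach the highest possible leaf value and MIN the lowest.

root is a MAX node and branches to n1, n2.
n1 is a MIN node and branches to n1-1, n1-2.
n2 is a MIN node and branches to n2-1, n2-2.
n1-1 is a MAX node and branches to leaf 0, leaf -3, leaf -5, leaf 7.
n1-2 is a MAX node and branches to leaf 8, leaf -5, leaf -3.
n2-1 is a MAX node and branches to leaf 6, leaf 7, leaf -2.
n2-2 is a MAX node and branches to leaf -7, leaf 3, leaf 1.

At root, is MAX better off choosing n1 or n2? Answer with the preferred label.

n1-1 (MAX): max(0, -3, -5, 7) = 7
n1-2 (MAX): max(8, -5, -3) = 8
n1 (MIN): min(7, 8) = 7
n2-1 (MAX): max(6, 7, -2) = 7
n2-2 (MAX): max(-7, 3, 1) = 3
n2 (MIN): min(7, 3) = 3
MAX prefers the higher value; n1=7, n2=3. n1 is better since 7 > 3.

n1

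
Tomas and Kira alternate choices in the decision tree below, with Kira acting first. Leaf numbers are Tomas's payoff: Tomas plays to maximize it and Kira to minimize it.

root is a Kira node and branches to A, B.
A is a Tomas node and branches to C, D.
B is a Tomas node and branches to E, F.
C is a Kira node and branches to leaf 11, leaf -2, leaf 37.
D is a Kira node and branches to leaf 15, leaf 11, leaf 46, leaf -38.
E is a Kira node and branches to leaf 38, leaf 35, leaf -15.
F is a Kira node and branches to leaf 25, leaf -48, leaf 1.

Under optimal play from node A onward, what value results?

C (Kira): min(11, -2, 37) = -2
D (Kira): min(15, 11, 46, -38) = -38
A (Tomas): max(-2, -38) = -2

-2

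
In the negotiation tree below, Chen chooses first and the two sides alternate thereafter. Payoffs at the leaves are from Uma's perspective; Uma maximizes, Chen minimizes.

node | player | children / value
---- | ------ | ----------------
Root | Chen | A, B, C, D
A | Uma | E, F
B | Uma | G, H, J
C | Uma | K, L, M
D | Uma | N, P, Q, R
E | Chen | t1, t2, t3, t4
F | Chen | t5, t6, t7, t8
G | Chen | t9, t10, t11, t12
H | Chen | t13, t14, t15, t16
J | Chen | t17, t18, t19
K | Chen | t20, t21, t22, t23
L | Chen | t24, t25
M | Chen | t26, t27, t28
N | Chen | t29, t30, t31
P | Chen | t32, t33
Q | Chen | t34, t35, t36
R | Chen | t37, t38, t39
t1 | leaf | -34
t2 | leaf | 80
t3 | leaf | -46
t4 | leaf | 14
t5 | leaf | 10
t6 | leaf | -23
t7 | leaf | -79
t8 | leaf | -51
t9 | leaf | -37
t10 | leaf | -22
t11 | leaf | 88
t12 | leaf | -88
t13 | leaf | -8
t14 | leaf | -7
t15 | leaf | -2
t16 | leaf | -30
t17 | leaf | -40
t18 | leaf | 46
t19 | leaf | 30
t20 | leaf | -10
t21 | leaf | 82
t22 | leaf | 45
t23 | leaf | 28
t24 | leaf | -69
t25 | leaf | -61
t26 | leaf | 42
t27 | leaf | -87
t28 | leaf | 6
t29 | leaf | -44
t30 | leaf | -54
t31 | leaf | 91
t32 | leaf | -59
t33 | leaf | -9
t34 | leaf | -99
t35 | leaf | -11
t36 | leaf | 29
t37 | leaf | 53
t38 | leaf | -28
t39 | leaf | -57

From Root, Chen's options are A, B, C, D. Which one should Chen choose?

E (Chen): min(-34, 80, -46, 14) = -46
F (Chen): min(10, -23, -79, -51) = -79
A (Uma): max(-46, -79) = -46
G (Chen): min(-37, -22, 88, -88) = -88
H (Chen): min(-8, -7, -2, -30) = -30
J (Chen): min(-40, 46, 30) = -40
B (Uma): max(-88, -30, -40) = -30
K (Chen): min(-10, 82, 45, 28) = -10
L (Chen): min(-69, -61) = -69
M (Chen): min(42, -87, 6) = -87
C (Uma): max(-10, -69, -87) = -10
N (Chen): min(-44, -54, 91) = -54
P (Chen): min(-59, -9) = -59
Q (Chen): min(-99, -11, 29) = -99
R (Chen): min(53, -28, -57) = -57
D (Uma): max(-54, -59, -99, -57) = -54
Root (Chen): min(-46, -30, -10, -54) = -54
Chen at Root wants the lowest of {A=-46, B=-30, C=-10, D=-54}, so chooses D.

D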